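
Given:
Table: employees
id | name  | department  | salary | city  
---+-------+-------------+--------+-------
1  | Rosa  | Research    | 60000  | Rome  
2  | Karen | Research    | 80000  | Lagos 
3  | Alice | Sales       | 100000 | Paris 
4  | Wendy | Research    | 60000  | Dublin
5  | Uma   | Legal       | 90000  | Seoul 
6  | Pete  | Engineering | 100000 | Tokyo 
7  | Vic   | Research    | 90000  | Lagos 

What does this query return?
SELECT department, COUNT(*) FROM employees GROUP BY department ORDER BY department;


Assigning each row to its department group:
  Rosa -> Research
  Karen -> Research
  Alice -> Sales
  Wendy -> Research
  Uma -> Legal
  Pete -> Engineering
  Vic -> Research


4 groups:
Engineering, 1
Legal, 1
Research, 4
Sales, 1


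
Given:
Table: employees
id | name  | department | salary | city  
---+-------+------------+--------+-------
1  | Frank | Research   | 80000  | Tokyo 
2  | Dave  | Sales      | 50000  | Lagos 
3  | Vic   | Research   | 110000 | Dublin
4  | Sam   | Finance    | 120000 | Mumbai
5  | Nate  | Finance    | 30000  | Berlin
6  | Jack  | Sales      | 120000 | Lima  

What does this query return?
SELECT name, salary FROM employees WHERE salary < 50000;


Filtering: salary < 50000
Matching: 1 rows

1 rows:
Nate, 30000


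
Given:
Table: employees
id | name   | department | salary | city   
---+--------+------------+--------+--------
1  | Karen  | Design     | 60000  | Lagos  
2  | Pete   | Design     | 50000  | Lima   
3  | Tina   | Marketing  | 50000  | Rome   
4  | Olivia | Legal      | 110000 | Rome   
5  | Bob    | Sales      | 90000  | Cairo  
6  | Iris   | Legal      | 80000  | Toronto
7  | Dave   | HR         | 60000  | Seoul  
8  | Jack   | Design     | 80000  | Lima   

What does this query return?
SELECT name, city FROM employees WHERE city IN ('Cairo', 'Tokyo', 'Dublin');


Filtering: city IN ('Cairo', 'Tokyo', 'Dublin')
Matching: 1 rows

1 rows:
Bob, Cairo


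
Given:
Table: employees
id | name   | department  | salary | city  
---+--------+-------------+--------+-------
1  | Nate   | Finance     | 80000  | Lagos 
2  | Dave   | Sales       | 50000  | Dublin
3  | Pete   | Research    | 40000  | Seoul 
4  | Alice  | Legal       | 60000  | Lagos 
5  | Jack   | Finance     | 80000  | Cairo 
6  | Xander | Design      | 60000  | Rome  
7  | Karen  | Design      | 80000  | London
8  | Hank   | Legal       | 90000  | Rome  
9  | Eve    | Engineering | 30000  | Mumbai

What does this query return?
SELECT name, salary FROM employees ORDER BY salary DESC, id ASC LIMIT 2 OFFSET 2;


Sort by salary DESC (id ASC tiebreak), then skip 2 and take 2
Rows 3 through 4

2 rows:
Jack, 80000
Karen, 80000


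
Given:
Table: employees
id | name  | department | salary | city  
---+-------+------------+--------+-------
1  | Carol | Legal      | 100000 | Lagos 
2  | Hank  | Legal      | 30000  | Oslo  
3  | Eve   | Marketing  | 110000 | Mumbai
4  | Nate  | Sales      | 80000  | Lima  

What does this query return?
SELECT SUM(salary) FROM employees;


SUM(salary) = 100000 + 30000 + 110000 + 80000 = 320000

320000


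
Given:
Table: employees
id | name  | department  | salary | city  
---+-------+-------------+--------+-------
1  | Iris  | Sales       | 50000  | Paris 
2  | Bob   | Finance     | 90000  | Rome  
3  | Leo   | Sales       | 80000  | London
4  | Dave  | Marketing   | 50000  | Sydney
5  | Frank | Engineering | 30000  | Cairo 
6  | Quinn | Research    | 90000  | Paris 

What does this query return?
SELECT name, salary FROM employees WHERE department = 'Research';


Filtering: department = 'Research'
Matching rows: 1

1 rows:
Quinn, 90000


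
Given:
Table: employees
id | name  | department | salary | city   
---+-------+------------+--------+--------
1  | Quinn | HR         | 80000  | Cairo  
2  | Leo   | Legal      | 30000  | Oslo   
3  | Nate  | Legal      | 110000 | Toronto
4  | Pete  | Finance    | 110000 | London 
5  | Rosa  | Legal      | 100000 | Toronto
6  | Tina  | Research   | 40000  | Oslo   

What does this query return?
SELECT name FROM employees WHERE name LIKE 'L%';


LIKE 'L%' matches names starting with 'L'
Matching: 1

1 rows:
Leo


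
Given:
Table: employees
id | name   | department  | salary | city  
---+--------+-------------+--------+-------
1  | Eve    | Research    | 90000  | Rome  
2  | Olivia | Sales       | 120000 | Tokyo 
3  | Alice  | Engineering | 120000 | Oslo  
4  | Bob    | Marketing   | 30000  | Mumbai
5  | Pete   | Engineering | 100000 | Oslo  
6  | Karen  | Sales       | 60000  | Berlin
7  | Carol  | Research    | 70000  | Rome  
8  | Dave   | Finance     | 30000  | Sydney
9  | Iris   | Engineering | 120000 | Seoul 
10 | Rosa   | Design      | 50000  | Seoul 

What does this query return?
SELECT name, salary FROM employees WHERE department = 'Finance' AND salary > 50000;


Filtering: department = 'Finance' AND salary > 50000
Matching: 0 rows

Empty result set (0 rows)


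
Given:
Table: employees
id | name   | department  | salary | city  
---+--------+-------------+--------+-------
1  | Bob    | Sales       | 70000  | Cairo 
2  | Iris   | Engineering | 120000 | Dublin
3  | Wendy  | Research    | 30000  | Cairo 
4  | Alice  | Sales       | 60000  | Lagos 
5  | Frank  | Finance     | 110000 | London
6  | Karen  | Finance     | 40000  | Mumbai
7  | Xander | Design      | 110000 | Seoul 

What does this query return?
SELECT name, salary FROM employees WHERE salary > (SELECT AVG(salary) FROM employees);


Subquery: AVG(salary) = 77142.86
Filtering: salary > 77142.86
  Iris (120000) -> MATCH
  Frank (110000) -> MATCH
  Xander (110000) -> MATCH


3 rows:
Iris, 120000
Frank, 110000
Xander, 110000


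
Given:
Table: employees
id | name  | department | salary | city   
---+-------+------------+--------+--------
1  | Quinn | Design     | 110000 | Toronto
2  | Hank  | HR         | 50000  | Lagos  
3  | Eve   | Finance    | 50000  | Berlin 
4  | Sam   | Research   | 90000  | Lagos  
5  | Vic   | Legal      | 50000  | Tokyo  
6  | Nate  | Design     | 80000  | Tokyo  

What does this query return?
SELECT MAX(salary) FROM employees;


Salaries: 110000, 50000, 50000, 90000, 50000, 80000
MAX = 110000

110000


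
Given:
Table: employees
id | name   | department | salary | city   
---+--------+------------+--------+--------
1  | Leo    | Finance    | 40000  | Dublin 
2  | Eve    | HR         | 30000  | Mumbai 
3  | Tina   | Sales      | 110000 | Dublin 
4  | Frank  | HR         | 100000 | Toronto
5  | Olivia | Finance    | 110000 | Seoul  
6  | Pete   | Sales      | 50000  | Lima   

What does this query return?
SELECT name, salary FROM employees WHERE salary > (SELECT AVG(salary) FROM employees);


Subquery: AVG(salary) = 73333.33
Filtering: salary > 73333.33
  Tina (110000) -> MATCH
  Frank (100000) -> MATCH
  Olivia (110000) -> MATCH


3 rows:
Tina, 110000
Frank, 100000
Olivia, 110000


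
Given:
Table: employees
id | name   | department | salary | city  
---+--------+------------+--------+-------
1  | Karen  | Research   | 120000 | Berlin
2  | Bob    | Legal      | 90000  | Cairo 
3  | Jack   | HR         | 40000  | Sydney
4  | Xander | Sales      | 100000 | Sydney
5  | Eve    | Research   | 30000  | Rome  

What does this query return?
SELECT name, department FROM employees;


Projecting columns: name, department

5 rows:
Karen, Research
Bob, Legal
Jack, HR
Xander, Sales
Eve, Research


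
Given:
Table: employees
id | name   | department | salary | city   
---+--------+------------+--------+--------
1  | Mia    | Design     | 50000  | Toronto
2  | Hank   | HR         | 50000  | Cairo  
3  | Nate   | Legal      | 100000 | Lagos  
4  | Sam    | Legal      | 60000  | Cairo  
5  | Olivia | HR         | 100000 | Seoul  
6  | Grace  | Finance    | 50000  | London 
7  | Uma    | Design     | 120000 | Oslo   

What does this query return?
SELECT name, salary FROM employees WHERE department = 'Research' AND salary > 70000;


Filtering: department = 'Research' AND salary > 70000
Matching: 0 rows

Empty result set (0 rows)


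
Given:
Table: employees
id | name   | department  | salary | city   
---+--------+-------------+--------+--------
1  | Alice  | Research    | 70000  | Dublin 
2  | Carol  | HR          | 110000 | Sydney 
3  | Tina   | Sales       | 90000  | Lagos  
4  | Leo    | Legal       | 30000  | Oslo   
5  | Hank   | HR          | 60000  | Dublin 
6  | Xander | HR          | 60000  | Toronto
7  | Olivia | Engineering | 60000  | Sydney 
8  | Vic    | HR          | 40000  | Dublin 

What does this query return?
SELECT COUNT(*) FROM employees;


COUNT(*) counts all rows

8


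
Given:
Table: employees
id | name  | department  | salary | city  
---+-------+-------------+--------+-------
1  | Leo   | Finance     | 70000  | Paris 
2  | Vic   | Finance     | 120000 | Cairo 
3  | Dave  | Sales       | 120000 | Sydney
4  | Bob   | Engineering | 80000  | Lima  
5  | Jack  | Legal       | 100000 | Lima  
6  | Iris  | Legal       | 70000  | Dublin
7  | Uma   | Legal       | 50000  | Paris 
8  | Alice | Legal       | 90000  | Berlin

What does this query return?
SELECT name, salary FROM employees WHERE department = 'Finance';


Filtering: department = 'Finance'
Matching rows: 2

2 rows:
Leo, 70000
Vic, 120000


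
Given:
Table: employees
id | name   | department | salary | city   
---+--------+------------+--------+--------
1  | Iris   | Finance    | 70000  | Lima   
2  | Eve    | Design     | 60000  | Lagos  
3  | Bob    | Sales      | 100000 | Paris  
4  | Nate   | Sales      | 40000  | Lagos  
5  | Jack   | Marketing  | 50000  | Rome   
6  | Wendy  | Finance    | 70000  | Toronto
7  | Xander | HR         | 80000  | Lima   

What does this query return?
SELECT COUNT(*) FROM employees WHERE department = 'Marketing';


Counting rows where department = 'Marketing'
  Jack -> MATCH


1


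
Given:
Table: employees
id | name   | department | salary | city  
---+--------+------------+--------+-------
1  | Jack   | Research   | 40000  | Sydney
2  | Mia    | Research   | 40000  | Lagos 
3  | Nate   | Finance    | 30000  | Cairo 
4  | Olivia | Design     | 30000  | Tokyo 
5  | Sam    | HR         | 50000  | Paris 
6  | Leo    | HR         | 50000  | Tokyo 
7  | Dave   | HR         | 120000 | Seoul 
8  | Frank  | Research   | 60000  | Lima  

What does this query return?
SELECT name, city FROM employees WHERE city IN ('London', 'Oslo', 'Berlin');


Filtering: city IN ('London', 'Oslo', 'Berlin')
Matching: 0 rows

Empty result set (0 rows)


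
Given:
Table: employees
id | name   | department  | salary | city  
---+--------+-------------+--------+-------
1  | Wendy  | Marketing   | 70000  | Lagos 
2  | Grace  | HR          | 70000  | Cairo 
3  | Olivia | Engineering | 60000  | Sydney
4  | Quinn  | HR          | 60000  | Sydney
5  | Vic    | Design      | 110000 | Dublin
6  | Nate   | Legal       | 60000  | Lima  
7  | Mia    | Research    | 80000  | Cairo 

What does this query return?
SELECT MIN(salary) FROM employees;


Salaries: 70000, 70000, 60000, 60000, 110000, 60000, 80000
MIN = 60000

60000


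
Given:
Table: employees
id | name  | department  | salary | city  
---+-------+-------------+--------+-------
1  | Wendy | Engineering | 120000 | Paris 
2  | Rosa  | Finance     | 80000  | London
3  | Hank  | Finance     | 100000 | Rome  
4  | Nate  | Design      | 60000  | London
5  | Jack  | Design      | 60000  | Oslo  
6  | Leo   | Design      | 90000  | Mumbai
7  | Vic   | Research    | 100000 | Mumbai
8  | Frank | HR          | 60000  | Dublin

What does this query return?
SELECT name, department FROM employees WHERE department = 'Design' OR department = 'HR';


Filtering: department = 'Design' OR 'HR'
Matching: 4 rows

4 rows:
Nate, Design
Jack, Design
Leo, Design
Frank, HR


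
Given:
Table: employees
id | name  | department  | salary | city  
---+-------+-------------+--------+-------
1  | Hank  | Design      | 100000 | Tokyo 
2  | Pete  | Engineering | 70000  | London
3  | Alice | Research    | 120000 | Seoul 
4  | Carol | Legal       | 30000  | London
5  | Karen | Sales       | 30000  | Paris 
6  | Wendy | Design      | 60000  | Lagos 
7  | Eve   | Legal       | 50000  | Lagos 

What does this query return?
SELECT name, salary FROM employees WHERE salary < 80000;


Filtering: salary < 80000
Matching: 5 rows

5 rows:
Pete, 70000
Carol, 30000
Karen, 30000
Wendy, 60000
Eve, 50000


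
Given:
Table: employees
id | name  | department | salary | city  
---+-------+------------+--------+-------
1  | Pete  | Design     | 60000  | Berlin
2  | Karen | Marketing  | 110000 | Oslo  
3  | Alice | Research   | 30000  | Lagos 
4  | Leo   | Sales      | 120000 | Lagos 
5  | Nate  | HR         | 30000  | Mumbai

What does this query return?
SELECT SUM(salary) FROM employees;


SUM(salary) = 60000 + 110000 + 30000 + 120000 + 30000 = 350000

350000


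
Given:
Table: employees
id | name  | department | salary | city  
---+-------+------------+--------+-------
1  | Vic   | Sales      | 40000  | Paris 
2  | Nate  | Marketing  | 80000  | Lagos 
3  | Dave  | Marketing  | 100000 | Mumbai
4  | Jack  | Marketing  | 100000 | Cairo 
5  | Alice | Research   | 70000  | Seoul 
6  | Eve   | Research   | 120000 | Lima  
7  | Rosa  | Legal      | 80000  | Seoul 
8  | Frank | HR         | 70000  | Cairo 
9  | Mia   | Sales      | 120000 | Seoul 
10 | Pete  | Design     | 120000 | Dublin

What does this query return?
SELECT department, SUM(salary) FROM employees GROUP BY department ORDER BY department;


Summing salary within each department:
  Design: 120000 = 120000
  HR: 70000 = 70000
  Legal: 80000 = 80000
  Marketing: 80000 + 100000 + 100000 = 280000
  Research: 70000 + 120000 = 190000
  Sales: 40000 + 120000 = 160000


6 groups:
Design, 120000
HR, 70000
Legal, 80000
Marketing, 280000
Research, 190000
Sales, 160000


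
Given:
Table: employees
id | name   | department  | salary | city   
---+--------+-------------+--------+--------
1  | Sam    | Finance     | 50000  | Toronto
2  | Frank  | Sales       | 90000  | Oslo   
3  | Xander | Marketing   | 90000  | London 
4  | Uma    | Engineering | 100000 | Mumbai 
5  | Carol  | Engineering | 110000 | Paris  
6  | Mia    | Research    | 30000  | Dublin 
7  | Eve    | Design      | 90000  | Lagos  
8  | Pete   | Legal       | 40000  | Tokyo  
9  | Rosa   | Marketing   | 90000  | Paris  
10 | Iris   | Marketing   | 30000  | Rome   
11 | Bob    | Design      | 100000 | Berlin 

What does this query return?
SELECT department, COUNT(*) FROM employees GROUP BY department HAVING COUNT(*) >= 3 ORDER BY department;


Groups with count >= 3:
  Marketing: 3 -> PASS
  Design: 2 -> filtered out
  Engineering: 2 -> filtered out
  Finance: 1 -> filtered out
  Legal: 1 -> filtered out
  Research: 1 -> filtered out
  Sales: 1 -> filtered out


1 groups:
Marketing, 3


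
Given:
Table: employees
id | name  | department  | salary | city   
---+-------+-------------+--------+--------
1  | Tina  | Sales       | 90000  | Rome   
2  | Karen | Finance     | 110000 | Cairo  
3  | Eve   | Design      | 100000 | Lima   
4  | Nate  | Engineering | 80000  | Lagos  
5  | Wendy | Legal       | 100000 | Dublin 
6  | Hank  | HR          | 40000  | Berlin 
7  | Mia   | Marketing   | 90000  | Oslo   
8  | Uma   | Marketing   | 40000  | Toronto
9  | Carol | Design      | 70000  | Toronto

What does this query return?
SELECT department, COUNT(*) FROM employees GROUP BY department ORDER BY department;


Assigning each row to its department group:
  Tina -> Sales
  Karen -> Finance
  Eve -> Design
  Nate -> Engineering
  Wendy -> Legal
  Hank -> HR
  Mia -> Marketing
  Uma -> Marketing
  Carol -> Design


7 groups:
Design, 2
Engineering, 1
Finance, 1
HR, 1
Legal, 1
Marketing, 2
Sales, 1


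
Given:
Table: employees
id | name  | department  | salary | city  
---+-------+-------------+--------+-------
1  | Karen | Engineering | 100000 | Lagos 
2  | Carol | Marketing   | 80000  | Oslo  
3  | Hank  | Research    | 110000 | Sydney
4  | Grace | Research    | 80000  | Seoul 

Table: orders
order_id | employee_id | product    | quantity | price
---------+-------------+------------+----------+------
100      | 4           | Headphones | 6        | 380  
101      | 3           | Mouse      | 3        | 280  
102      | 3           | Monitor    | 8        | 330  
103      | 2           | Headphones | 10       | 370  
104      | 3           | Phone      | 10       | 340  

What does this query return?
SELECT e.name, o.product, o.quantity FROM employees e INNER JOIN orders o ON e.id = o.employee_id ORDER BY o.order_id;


Joining employees.id = orders.employee_id:
  employee Grace (id=4) -> order Headphones
  employee Hank (id=3) -> order Mouse
  employee Hank (id=3) -> order Monitor
  employee Carol (id=2) -> order Headphones
  employee Hank (id=3) -> order Phone


5 rows:
Grace, Headphones, 6
Hank, Mouse, 3
Hank, Monitor, 8
Carol, Headphones, 10
Hank, Phone, 10


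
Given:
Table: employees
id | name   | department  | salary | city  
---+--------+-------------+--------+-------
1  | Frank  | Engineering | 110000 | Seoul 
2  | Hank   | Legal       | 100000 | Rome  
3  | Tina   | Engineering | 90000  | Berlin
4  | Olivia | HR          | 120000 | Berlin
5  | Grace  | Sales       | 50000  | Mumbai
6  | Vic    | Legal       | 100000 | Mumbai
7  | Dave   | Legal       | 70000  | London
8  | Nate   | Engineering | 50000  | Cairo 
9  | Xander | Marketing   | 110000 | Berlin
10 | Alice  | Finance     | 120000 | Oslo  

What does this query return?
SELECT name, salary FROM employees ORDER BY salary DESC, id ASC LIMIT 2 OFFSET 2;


Sort by salary DESC (id ASC tiebreak), then skip 2 and take 2
Rows 3 through 4

2 rows:
Frank, 110000
Xander, 110000


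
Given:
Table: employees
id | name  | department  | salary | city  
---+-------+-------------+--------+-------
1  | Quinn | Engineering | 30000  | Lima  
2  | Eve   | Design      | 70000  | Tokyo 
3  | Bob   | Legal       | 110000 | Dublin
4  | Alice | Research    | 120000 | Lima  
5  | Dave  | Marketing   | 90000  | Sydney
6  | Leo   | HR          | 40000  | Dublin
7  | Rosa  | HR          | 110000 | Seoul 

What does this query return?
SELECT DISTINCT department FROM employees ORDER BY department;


All 'department' values (row order): Engineering, Design, Legal, Research, Marketing, HR, HR
Removing duplicates leaves 6 unique value(s).

6 values:
Design
Engineering
HR
Legal
Marketing
Research


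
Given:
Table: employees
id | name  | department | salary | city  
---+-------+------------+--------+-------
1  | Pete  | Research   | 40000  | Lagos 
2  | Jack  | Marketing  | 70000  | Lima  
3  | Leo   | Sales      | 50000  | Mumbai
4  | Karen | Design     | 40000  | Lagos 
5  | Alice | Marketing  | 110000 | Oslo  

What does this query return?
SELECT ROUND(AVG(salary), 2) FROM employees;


SUM(salary) = 310000
COUNT = 5
ROUND(AVG, 2) = ROUND(310000 / 5, 2) = 62000.0

62000.0


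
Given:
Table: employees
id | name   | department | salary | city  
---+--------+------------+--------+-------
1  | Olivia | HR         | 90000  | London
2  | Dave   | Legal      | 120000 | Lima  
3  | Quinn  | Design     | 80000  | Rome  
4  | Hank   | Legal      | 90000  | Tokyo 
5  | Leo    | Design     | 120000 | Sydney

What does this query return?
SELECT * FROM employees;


SELECT * returns all 5 rows with all columns

5 rows:
1, Olivia, HR, 90000, London
2, Dave, Legal, 120000, Lima
3, Quinn, Design, 80000, Rome
4, Hank, Legal, 90000, Tokyo
5, Leo, Design, 120000, Sydney


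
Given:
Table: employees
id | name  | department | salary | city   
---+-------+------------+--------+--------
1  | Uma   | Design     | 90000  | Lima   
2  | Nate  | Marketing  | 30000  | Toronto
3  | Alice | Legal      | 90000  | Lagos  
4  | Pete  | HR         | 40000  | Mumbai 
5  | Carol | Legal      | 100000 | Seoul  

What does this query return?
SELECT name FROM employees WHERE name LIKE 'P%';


LIKE 'P%' matches names starting with 'P'
Matching: 1

1 rows:
Pete


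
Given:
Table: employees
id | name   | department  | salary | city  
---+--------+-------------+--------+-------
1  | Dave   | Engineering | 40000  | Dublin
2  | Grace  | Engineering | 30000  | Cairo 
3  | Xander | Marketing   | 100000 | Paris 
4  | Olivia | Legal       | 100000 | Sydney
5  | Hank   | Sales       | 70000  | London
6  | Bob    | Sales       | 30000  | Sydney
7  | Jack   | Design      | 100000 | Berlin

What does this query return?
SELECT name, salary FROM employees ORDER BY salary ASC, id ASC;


Sorting by salary ASC, then id ASC for ties

7 rows:
Grace, 30000
Bob, 30000
Dave, 40000
Hank, 70000
Xander, 100000
Olivia, 100000
Jack, 100000


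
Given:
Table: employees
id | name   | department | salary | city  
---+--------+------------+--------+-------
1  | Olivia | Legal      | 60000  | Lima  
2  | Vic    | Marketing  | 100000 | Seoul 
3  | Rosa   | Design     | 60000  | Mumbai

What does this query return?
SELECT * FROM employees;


SELECT * returns all 3 rows with all columns

3 rows:
1, Olivia, Legal, 60000, Lima
2, Vic, Marketing, 100000, Seoul
3, Rosa, Design, 60000, Mumbai


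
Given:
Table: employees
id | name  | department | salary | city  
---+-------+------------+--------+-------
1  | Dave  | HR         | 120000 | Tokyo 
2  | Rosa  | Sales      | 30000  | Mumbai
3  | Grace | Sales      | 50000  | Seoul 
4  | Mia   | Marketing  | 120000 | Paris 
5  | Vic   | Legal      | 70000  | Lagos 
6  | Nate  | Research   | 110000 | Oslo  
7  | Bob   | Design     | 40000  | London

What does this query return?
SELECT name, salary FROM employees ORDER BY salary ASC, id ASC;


Sorting by salary ASC, then id ASC for ties

7 rows:
Rosa, 30000
Bob, 40000
Grace, 50000
Vic, 70000
Nate, 110000
Dave, 120000
Mia, 120000


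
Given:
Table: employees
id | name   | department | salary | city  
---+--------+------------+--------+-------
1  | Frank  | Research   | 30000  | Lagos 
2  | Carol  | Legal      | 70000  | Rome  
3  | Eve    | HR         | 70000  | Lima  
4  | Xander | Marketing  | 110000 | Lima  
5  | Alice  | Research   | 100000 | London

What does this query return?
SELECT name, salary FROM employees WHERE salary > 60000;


Filtering: salary > 60000
Matching: 4 rows

4 rows:
Carol, 70000
Eve, 70000
Xander, 110000
Alice, 100000


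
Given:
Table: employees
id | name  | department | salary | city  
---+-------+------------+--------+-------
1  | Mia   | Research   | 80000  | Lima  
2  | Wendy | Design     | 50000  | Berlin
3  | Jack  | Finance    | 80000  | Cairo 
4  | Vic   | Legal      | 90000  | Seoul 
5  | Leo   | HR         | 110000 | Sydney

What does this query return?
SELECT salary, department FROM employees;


Projecting columns: salary, department

5 rows:
80000, Research
50000, Design
80000, Finance
90000, Legal
110000, HR


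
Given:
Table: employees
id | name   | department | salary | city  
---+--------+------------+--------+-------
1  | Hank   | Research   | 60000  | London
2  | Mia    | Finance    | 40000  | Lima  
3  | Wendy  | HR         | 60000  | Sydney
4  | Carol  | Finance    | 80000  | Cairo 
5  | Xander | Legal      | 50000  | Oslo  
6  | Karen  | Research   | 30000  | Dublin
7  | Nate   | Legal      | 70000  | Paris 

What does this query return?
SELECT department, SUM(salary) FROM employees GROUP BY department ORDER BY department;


Summing salary within each department:
  Finance: 40000 + 80000 = 120000
  HR: 60000 = 60000
  Legal: 50000 + 70000 = 120000
  Research: 60000 + 30000 = 90000


4 groups:
Finance, 120000
HR, 60000
Legal, 120000
Research, 90000


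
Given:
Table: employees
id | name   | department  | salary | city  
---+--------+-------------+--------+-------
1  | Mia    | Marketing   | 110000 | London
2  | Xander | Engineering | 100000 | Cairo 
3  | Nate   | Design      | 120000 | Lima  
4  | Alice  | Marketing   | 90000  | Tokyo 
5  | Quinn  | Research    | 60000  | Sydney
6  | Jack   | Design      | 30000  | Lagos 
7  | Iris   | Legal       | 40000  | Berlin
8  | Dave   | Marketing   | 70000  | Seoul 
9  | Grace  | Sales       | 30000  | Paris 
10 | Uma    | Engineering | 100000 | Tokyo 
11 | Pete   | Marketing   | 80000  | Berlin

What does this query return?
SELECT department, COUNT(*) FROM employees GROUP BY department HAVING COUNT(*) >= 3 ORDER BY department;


Groups with count >= 3:
  Marketing: 4 -> PASS
  Design: 2 -> filtered out
  Engineering: 2 -> filtered out
  Legal: 1 -> filtered out
  Research: 1 -> filtered out
  Sales: 1 -> filtered out


1 groups:
Marketing, 4


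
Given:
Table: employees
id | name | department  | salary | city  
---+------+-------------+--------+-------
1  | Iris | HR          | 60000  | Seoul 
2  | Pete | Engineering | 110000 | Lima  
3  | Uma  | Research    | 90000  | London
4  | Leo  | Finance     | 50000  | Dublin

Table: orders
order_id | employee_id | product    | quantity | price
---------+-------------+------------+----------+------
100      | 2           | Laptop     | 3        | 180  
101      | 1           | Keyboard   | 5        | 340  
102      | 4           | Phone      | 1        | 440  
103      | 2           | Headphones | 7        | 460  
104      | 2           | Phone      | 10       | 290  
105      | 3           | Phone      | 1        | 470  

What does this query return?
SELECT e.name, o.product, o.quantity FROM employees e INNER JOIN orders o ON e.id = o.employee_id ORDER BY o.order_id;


Joining employees.id = orders.employee_id:
  employee Pete (id=2) -> order Laptop
  employee Iris (id=1) -> order Keyboard
  employee Leo (id=4) -> order Phone
  employee Pete (id=2) -> order Headphones
  employee Pete (id=2) -> order Phone
  employee Uma (id=3) -> order Phone


6 rows:
Pete, Laptop, 3
Iris, Keyboard, 5
Leo, Phone, 1
Pete, Headphones, 7
Pete, Phone, 10
Uma, Phone, 1


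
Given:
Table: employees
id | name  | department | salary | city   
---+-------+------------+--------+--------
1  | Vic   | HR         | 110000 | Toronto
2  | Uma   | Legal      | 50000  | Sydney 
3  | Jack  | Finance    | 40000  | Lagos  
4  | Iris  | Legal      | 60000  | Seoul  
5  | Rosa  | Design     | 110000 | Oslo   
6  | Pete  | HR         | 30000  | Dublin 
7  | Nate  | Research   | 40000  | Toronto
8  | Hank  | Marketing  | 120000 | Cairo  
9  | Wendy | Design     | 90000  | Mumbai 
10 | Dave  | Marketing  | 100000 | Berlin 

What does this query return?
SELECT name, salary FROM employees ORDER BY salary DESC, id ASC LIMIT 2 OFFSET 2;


Sort by salary DESC (id ASC tiebreak), then skip 2 and take 2
Rows 3 through 4

2 rows:
Rosa, 110000
Dave, 100000


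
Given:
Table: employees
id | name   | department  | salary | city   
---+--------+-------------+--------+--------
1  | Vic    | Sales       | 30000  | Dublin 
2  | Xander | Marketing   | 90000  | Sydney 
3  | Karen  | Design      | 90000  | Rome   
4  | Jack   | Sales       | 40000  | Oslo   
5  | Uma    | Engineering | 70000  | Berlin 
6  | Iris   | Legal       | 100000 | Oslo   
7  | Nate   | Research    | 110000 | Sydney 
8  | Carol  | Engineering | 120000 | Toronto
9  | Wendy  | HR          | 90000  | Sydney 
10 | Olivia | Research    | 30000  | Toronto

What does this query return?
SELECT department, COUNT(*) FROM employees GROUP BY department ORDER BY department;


Assigning each row to its department group:
  Vic -> Sales
  Xander -> Marketing
  Karen -> Design
  Jack -> Sales
  Uma -> Engineering
  Iris -> Legal
  Nate -> Research
  Carol -> Engineering
  Wendy -> HR
  Olivia -> Research


7 groups:
Design, 1
Engineering, 2
HR, 1
Legal, 1
Marketing, 1
Research, 2
Sales, 2


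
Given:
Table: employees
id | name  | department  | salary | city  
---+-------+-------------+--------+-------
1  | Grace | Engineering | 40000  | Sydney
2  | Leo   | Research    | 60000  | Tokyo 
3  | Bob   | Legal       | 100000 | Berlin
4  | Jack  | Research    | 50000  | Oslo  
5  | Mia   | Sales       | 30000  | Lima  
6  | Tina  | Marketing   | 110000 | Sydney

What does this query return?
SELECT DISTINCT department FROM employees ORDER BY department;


All 'department' values (row order): Engineering, Research, Legal, Research, Sales, Marketing
Removing duplicates leaves 5 unique value(s).

5 values:
Engineering
Legal
Marketing
Research
Sales


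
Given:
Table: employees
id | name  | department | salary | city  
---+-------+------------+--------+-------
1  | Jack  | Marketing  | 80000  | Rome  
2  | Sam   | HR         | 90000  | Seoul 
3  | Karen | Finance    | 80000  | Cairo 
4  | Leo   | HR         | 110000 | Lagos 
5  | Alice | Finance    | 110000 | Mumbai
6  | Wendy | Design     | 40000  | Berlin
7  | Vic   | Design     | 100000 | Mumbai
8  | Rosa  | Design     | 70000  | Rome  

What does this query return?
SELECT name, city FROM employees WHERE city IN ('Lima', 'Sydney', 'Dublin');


Filtering: city IN ('Lima', 'Sydney', 'Dublin')
Matching: 0 rows

Empty result set (0 rows)


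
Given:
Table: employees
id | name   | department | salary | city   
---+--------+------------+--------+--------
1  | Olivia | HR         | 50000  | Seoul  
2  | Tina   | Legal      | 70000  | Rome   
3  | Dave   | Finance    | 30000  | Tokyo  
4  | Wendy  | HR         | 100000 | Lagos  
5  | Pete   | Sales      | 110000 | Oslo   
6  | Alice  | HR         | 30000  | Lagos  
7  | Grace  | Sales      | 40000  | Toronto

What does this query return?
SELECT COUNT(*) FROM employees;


COUNT(*) counts all rows

7


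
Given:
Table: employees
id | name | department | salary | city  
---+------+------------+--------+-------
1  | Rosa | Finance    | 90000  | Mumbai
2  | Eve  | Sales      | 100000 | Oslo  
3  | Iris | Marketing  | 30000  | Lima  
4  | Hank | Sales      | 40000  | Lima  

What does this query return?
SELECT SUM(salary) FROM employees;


SUM(salary) = 90000 + 100000 + 30000 + 40000 = 260000

260000


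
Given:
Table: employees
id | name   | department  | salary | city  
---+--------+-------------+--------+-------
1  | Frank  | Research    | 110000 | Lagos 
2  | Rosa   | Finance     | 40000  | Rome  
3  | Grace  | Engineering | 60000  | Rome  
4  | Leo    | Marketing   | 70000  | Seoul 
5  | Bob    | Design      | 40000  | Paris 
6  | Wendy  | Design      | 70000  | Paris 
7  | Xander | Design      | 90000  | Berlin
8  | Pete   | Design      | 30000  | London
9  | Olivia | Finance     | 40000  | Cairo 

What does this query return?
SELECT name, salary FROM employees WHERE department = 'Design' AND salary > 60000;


Filtering: department = 'Design' AND salary > 60000
Matching: 2 rows

2 rows:
Wendy, 70000
Xander, 90000


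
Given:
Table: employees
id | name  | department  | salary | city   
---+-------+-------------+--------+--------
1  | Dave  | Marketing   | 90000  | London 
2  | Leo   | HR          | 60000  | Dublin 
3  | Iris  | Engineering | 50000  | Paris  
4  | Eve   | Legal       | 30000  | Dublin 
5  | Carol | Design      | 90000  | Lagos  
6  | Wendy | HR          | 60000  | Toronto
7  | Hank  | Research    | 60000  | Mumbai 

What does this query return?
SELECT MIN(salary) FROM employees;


Salaries: 90000, 60000, 50000, 30000, 90000, 60000, 60000
MIN = 30000

30000


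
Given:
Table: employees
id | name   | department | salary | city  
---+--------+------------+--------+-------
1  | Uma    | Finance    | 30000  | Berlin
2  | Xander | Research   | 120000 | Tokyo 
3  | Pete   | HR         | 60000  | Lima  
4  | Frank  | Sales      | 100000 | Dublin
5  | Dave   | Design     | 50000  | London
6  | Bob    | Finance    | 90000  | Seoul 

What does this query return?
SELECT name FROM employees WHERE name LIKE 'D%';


LIKE 'D%' matches names starting with 'D'
Matching: 1

1 rows:
Dave


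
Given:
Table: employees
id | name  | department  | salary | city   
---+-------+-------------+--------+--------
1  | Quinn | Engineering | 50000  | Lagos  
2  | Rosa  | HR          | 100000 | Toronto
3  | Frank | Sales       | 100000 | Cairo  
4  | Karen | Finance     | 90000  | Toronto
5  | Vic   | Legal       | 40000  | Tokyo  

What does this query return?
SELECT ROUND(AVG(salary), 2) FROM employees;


SUM(salary) = 380000
COUNT = 5
ROUND(AVG, 2) = ROUND(380000 / 5, 2) = 76000.0

76000.0


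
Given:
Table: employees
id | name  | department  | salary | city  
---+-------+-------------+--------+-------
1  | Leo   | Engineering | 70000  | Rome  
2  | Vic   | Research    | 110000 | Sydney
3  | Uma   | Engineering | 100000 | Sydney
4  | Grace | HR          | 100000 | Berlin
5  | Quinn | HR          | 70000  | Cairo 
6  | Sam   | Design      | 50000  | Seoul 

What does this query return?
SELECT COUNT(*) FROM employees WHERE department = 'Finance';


Counting rows where department = 'Finance'


0


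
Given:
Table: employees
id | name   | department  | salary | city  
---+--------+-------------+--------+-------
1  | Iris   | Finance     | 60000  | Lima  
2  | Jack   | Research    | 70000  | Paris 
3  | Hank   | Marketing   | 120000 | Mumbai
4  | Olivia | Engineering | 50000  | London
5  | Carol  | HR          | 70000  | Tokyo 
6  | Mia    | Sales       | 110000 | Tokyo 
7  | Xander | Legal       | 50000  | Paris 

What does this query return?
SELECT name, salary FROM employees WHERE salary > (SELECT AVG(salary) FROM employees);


Subquery: AVG(salary) = 75714.29
Filtering: salary > 75714.29
  Hank (120000) -> MATCH
  Mia (110000) -> MATCH


2 rows:
Hank, 120000
Mia, 110000


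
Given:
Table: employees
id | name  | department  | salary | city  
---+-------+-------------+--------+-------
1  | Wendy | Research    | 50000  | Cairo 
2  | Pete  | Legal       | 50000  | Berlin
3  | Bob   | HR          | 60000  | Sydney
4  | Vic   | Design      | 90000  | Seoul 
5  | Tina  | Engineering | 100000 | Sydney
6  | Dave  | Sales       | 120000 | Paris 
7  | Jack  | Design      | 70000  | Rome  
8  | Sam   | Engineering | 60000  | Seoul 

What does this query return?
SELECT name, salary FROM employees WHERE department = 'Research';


Filtering: department = 'Research'
Matching rows: 1

1 rows:
Wendy, 50000


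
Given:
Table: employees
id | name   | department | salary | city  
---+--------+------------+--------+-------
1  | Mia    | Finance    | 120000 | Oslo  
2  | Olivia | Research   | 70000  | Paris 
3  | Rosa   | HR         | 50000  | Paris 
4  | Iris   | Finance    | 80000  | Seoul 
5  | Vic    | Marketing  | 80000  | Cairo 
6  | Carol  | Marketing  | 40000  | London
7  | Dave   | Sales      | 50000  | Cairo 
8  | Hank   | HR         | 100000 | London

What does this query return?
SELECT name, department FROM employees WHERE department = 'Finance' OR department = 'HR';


Filtering: department = 'Finance' OR 'HR'
Matching: 4 rows

4 rows:
Mia, Finance
Rosa, HR
Iris, Finance
Hank, HR


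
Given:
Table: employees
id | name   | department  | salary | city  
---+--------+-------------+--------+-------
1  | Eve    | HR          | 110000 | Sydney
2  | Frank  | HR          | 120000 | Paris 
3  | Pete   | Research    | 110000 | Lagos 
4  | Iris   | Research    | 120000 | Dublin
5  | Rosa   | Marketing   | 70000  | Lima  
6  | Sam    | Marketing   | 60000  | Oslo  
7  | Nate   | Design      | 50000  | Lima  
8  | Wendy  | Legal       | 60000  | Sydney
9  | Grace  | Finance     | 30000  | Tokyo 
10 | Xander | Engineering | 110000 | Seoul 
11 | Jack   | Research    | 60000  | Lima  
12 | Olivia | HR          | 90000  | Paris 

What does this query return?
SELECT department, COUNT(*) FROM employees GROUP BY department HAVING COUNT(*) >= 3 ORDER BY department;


Groups with count >= 3:
  HR: 3 -> PASS
  Research: 3 -> PASS
  Design: 1 -> filtered out
  Engineering: 1 -> filtered out
  Finance: 1 -> filtered out
  Legal: 1 -> filtered out
  Marketing: 2 -> filtered out


2 groups:
HR, 3
Research, 3


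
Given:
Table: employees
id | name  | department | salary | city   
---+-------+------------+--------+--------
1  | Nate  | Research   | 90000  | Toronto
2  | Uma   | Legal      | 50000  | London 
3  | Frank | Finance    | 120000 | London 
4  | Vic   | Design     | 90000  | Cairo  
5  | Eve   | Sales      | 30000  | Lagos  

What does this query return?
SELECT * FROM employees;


SELECT * returns all 5 rows with all columns

5 rows:
1, Nate, Research, 90000, Toronto
2, Uma, Legal, 50000, London
3, Frank, Finance, 120000, London
4, Vic, Design, 90000, Cairo
5, Eve, Sales, 30000, Lagos


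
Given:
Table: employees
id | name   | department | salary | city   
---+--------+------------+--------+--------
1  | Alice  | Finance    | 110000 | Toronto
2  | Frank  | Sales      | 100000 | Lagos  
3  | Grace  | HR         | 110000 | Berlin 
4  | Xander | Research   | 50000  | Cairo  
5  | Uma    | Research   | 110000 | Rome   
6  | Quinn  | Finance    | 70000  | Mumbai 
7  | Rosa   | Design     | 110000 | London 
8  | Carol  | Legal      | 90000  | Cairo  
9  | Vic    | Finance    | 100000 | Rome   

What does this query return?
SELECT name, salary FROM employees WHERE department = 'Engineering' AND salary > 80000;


Filtering: department = 'Engineering' AND salary > 80000
Matching: 0 rows

Empty result set (0 rows)


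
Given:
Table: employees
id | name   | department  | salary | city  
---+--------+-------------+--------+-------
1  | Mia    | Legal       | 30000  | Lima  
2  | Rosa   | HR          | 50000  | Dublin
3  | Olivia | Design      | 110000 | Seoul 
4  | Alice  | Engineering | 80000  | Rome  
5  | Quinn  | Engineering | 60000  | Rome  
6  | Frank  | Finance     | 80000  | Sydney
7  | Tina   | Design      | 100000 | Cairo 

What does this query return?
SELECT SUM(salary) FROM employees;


SUM(salary) = 30000 + 50000 + 110000 + 80000 + 60000 + 80000 + 100000 = 510000

510000


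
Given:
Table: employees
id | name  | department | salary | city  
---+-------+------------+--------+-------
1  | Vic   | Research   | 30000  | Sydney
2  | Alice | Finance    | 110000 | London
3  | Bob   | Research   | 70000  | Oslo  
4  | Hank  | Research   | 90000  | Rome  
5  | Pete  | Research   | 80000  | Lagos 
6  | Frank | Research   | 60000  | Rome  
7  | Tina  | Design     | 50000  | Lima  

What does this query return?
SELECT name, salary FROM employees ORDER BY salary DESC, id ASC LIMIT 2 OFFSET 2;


Sort by salary DESC (id ASC tiebreak), then skip 2 and take 2
Rows 3 through 4

2 rows:
Pete, 80000
Bob, 70000


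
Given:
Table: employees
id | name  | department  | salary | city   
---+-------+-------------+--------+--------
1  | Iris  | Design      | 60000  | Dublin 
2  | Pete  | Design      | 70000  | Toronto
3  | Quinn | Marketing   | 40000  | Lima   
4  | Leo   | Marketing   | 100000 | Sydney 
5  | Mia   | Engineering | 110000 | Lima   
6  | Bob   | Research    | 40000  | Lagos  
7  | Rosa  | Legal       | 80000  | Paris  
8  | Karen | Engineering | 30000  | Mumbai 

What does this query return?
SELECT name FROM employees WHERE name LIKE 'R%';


LIKE 'R%' matches names starting with 'R'
Matching: 1

1 rows:
Rosa


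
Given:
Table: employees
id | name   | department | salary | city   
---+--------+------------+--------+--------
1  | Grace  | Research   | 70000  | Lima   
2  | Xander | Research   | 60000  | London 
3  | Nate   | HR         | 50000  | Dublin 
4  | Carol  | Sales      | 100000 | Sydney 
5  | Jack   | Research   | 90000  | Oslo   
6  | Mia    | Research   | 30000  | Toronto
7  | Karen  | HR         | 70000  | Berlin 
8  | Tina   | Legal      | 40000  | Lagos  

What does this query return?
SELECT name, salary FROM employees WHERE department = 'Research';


Filtering: department = 'Research'
Matching rows: 4

4 rows:
Grace, 70000
Xander, 60000
Jack, 90000
Mia, 30000


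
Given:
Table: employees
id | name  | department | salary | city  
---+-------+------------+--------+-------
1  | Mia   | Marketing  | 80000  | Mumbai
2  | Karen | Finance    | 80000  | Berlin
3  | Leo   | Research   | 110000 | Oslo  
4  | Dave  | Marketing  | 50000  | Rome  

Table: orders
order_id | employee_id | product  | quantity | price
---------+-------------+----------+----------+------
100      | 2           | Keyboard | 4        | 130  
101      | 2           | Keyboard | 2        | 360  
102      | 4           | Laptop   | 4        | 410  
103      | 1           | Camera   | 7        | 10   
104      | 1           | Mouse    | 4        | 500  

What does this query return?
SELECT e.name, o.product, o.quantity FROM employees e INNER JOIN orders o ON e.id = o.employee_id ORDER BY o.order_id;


Joining employees.id = orders.employee_id:
  employee Karen (id=2) -> order Keyboard
  employee Karen (id=2) -> order Keyboard
  employee Dave (id=4) -> order Laptop
  employee Mia (id=1) -> order Camera
  employee Mia (id=1) -> order Mouse


5 rows:
Karen, Keyboard, 4
Karen, Keyboard, 2
Dave, Laptop, 4
Mia, Camera, 7
Mia, Mouse, 4
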